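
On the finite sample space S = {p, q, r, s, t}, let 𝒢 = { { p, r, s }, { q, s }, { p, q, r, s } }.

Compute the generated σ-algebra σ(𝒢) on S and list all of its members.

σ(𝒢) = { ∅, { q }, { s }, { t }, { p, r }, { q, s }, { q, t }, { s, t }, { p, q, r }, { p, r, s }, { p, r, t }, { q, s, t }, { p, q, r, s }, { p, q, r, t }, { p, r, s, t }, S }

Trace:
Start: 𝒢 ∪ {∅, S} = { ∅, { q, s }, { p, r, s }, { p, q, r, s }, S }.
Pass 1 (3 new):
  { t }  = S∖{ p, q, r, s }
  { q, t }  = S∖{ p, r, s }
  { p, r, t }  = S∖{ q, s }
  — 8 sets.
Pass 2 (3 new):
  { q, s, t }  = { q, t } ∪ { q, s }
  { p, q, r, t }  = { p, r, t } ∪ { q, t }
  { p, r, s, t }  = { p, r, t } ∪ { p, r, s }
  — 11 sets.
Pass 3 adds 3:
  { q }  = S∖{ p, r, s, t }
  { s }  = S∖{ p, q, r, t }
  { p, r }  = S∖{ q, s, t }
  — 14 sets.
Pass 4 (2 new):
  { s, t }  = { s } ∪ { t }
  { p, q, r }  = { p, r } ∪ { q }
  — 16 sets.
Pass 5: no new sets; the family is a σ-algebra.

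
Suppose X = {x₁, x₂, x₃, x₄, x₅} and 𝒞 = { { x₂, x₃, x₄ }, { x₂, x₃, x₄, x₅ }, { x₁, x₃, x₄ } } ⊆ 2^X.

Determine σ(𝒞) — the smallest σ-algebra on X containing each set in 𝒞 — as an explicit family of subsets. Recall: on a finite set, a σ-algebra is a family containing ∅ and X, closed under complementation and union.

σ(𝒞) (16 sets): { {  }, { x₁ }, { x₂ }, { x₅ }, { x₁, x₂ }, { x₁, x₅ }, { x₂, x₅ }, { x₃, x₄ }, { x₁, x₂, x₅ }, { x₁, x₃, x₄ }, { x₂, x₃, x₄ }, { x₃, x₄, x₅ }, { x₁, x₂, x₃, x₄ }, { x₁, x₃, x₄, x₅ }, { x₂, x₃, x₄, x₅ }, X }

Working:
Initial family (5 sets): { {  }, { x₁, x₃, x₄ }, { x₂, x₃, x₄ }, { x₂, x₃, x₄, x₅ }, X }.
Pass 1 adds 4:
  { x₁ }  = ᶜ of { x₂, x₃, x₄, x₅ }
  { x₁, x₅ }  = ᶜ of { x₂, x₃, x₄ }
  { x₂, x₅ }  = ᶜ of { x₁, x₃, x₄ }
  { x₁, x₂, x₃, x₄ }  = { x₁, x₃, x₄ } ∪ { x₂, x₃, x₄ }
  (now 9)
Pass 2: 3 new —
  { x₅ }  = ᶜ of { x₁, x₂, x₃, x₄ }
  { x₁, x₂, x₅ }  = { x₂, x₅ } ∪ { x₁, x₅ }
  { x₁, x₃, x₄, x₅ }  = { x₁, x₃, x₄ } ∪ { x₁, x₅ }
  (now 12)
Pass 3: 2 new —
  { x₂ }  = ᶜ of { x₁, x₃, x₄, x₅ }
  { x₃, x₄ }  = ᶜ of { x₁, x₂, x₅ }
  (now 14)
Pass 4: 2 new —
  { x₁, x₂ }  = { x₂ } ∪ { x₁ }
  { x₃, x₄, x₅ }  = { x₃, x₄ } ∪ { x₅ }
  (now 16)
Pass 5: no new sets; the family is a σ-algebra.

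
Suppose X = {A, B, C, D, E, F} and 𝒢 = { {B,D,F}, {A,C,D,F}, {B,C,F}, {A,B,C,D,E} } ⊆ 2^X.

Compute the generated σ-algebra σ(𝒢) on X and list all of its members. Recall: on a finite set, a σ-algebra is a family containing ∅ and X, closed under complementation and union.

σ(𝒢) (64 sets): { ∅, {A}, {B}, {C}, {D}, {E}, {F}, {A,B}, {A,C}, {A,D}, {A,E}, {A,F}, {B,C}, {B,D}, {B,E}, {B,F}, {C,D}, {C,E}, {C,F}, {D,E}, {D,F}, {E,F}, {A,B,C}, {A,B,D}, {A,B,E}, {A,B,F}, {A,C,D}, {A,C,E}, {A,C,F}, {A,D,E}, {A,D,F}, {A,E,F}, {B,C,D}, {B,C,E}, {B,C,F}, {B,D,E}, {B,D,F}, {B,E,F}, {C,D,E}, {C,D,F}, {C,E,F}, {D,E,F}, {A,B,C,D}, {A,B,C,E}, {A,B,C,F}, {A,B,D,E}, {A,B,D,F}, {A,B,E,F}, {A,C,D,E}, {A,C,D,F}, {A,C,E,F}, {A,D,E,F}, {B,C,D,E}, {B,C,D,F}, {B,C,E,F}, {B,D,E,F}, {C,D,E,F}, {A,B,C,D,E}, {A,B,C,D,F}, {A,B,C,E,F}, {A,B,D,E,F}, {A,C,D,E,F}, {B,C,D,E,F}, X }

Check:
Take S₀ = 𝒢 ∪ {∅, X} = { ∅, {B,C,F}, {B,D,F}, {A,C,D,F}, {A,B,C,D,E}, X }.
Step 1: +6 →
  {F}  = ᶜ of {A,B,C,D,E}
  {B,E}  = ᶜ of {A,C,D,F}
  {A,C,E}  = ᶜ of {B,D,F}
  {A,D,E}  = ᶜ of {B,C,F}
  {B,C,D,F}  = {B,D,F} ∪ {B,C,F}
  {A,B,C,D,F}  = {B,D,F} ∪ {A,C,D,F}
  (now 12)
Step 2. New:
  {E}  = ᶜ of {A,B,C,D,F}
  {A,E}  = ᶜ of {B,C,D,F}
  {B,E,F}  = {B,E} ∪ {F}
  {A,B,C,E}  = {B,E} ∪ {A,C,E}
  {A,B,D,E}  = {A,D,E} ∪ {B,E}
  {A,C,D,E}  = {A,D,E} ∪ {A,C,E}
  {A,C,E,F}  = {A,C,E} ∪ {F}
  {A,D,E,F}  = {A,D,E} ∪ {F}
  {B,C,E,F}  = {B,E} ∪ {B,C,F}
  {B,D,E,F}  = {B,D,F} ∪ {B,E}
  {A,B,C,E,F}  = {B,C,F} ∪ {A,C,E}
  {A,B,D,E,F}  = {A,D,E} ∪ {B,D,F}
  {A,C,D,E,F}  = {A,D,E} ∪ {A,C,D,F}
  {B,C,D,E,F}  = {B,E} ∪ {B,C,D,F}
  (now 26)
Step 3. New:
  {A}  = ᶜ of {B,C,D,E,F}
  {B}  = ᶜ of {A,C,D,E,F}
  {C}  = ᶜ of {A,B,D,E,F}
  {D}  = ᶜ of {A,B,C,E,F}
  {A,C}  = ᶜ of {B,D,E,F}
  {A,D}  = ᶜ of {B,C,E,F}
  {B,C}  = ᶜ of {A,D,E,F}
  {B,D}  = ᶜ of {A,C,E,F}
  {B,F}  = ᶜ of {A,C,D,E}
  {C,F}  = ᶜ of {A,B,D,E}
  {D,F}  = ᶜ of {A,B,C,E}
  {E,F}  = {F} ∪ {E}
  {A,B,E}  = {B,E} ∪ {A,E}
  {A,C,D}  = ᶜ of {B,E,F}
  {A,E,F}  = {A,E} ∪ {F}
  {A,B,E,F}  = {A,E} ∪ {B,E,F}
  (now 42)
Step 4: 19 new —
  {A,B}  = {B} ∪ {A}
  {A,F}  = {A} ∪ {F}
  {C,D}  = ᶜ of {A,B,E,F}
  {C,E}  = {C} ∪ {E}
  {D,E}  = {D} ∪ {E}
  {A,B,C}  = {B} ∪ {A,C}
  {A,B,D}  = {B} ∪ {A,D}
  {A,B,F}  = {B,F} ∪ {A}
  {A,C,F}  = {A,C} ∪ {C,F}
  {A,D,F}  = {A} ∪ {D,F}
  {B,C,D}  = ᶜ of {A,E,F}
  {B,C,E}  = {C} ∪ {B,E}
  {B,D,E}  = {D} ∪ {B,E}
  {C,D,F}  = ᶜ of {A,B,E}
  {C,E,F}  = {C} ∪ {E,F}
  {D,E,F}  = {D} ∪ {E,F}
  {A,B,C,D}  = ᶜ of {E,F}
  {A,B,C,F}  = {A,C} ∪ {B,C,F}
  {A,B,D,F}  = {B,D,F} ∪ {A}
  (now 61)
Step 5 (3 new):
  {C,D,E}  = ᶜ of {A,B,F}
  {B,C,D,E}  = ᶜ of {A,F}
  {C,D,E,F}  = ᶜ of {A,B}
  (now 64)
Step 6 adds nothing — fixpoint reached.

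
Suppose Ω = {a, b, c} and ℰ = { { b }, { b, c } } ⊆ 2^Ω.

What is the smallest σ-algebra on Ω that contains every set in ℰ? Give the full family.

Begin from { {}, { b }, { b, c }, Ω } (that is, ℰ plus ∅ and Ω).
Round 1 adds 2:
  { a }  = { b, c }ᶜ
  { a, c }  = { b }ᶜ
  (now 6)
Round 2. New:
  { a, b }  = { b } ∪ { a }
  (now 7)
Round 3. New:
  { c }  = { a, b }ᶜ
  (now 8)
After Round 4 the family is unchanged; done.

Hence σ(ℰ) has 8 members: { {}, { a }, { b }, { c }, { a, b }, { a, c }, { b, c }, Ω }.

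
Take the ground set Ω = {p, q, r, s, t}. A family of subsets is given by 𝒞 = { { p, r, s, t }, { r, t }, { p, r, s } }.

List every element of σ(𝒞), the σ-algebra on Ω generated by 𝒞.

Start: 𝒞 ∪ {∅, Ω} = { ∅, { r, t }, { p, r, s }, { p, r, s, t }, Ω }.
Round 1. New:
  { q }  = { p, r, s, t }ᶜ
  { q, t }  = { p, r, s }ᶜ
  { p, q, s }  = { r, t }ᶜ
  |family| = 8
Round 2. New:
  { q, r, t }  = { r, t } ∪ { q, t }
  { p, q, r, s }  = { q } ∪ { p, r, s }
  { p, q, s, t }  = { q, t } ∪ { p, q, s }
  |family| = 11
Round 3 (3 new):
  { r }  = { p, q, s, t }ᶜ
  { t }  = { p, q, r, s }ᶜ
  { p, s }  = { q, r, t }ᶜ
  |family| = 14
Round 4. New:
  { q, r }  = { r } ∪ { q }
  { p, s, t }  = { p, s } ∪ { t }
  |family| = 16
After Round 5 the family is unchanged; done.

Hence σ(𝒞) has 16 members: { ∅, { q }, { r }, { t }, { p, s }, { q, r }, { q, t }, { r, t }, { p, q, s }, { p, r, s }, { p, s, t }, { q, r, t }, { p, q, r, s }, { p, q, s, t }, { p, r, s, t }, Ω }.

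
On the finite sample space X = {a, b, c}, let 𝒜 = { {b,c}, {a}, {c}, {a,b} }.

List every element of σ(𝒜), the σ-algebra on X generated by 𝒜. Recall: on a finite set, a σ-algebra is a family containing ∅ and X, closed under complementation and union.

Take S₀ = 𝒜 ∪ {∅, X} = { {}, {a}, {c}, {a,b}, {b,c}, X }.
Iteration 1 (1 new):
  {a,c}  = {c} ∪ {a}
  — 7 sets.
Iteration 2: 1 new —
  {b}  = {a,c}ᶜ
  — 8 sets.
Iteration 3: stable.

σ(𝒜) = { {}, {a}, {b}, {c}, {a,b}, {a,c}, {b,c}, X }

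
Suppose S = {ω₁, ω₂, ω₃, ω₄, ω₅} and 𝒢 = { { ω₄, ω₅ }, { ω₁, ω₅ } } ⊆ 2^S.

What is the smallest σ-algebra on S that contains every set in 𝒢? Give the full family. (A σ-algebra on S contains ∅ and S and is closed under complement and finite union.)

Take S₀ = 𝒢 ∪ {∅, S} = { {}, { ω₁, ω₅ }, { ω₄, ω₅ }, S }.
Pass 1: 3 new —
  { ω₁, ω₂, ω₃ }  = S∖{ ω₄, ω₅ }
  { ω₁, ω₄, ω₅ }  = { ω₄, ω₅ } ∪ { ω₁, ω₅ }
  { ω₂, ω₃, ω₄ }  = S∖{ ω₁, ω₅ }
  (now 7)
Pass 2 adds 4:
  { ω₂, ω₃ }  = S∖{ ω₁, ω₄, ω₅ }
  { ω₁, ω₂, ω₃, ω₄ }  = { ω₁, ω₂, ω₃ } ∪ { ω₂, ω₃, ω₄ }
  { ω₁, ω₂, ω₃, ω₅ }  = { ω₁, ω₂, ω₃ } ∪ { ω₁, ω₅ }
  { ω₂, ω₃, ω₄, ω₅ }  = { ω₄, ω₅ } ∪ { ω₂, ω₃, ω₄ }
  (now 11)
Pass 3: +3 →
  { ω₁ }  = S∖{ ω₂, ω₃, ω₄, ω₅ }
  { ω₄ }  = S∖{ ω₁, ω₂, ω₃, ω₅ }
  { ω₅ }  = S∖{ ω₁, ω₂, ω₃, ω₄ }
  (now 14)
Pass 4 adds 2:
  { ω₁, ω₄ }  = { ω₄ } ∪ { ω₁ }
  { ω₂, ω₃, ω₅ }  = { ω₂, ω₃ } ∪ { ω₅ }
  (now 16)
Pass 5: no new sets; the family is a σ-algebra.

Hence σ(𝒢) has 16 members: { {}, { ω₁ }, { ω₄ }, { ω₅ }, { ω₁, ω₄ }, { ω₁, ω₅ }, { ω₂, ω₃ }, { ω₄, ω₅ }, { ω₁, ω₂, ω₃ }, { ω₁, ω₄, ω₅ }, { ω₂, ω₃, ω₄ }, { ω₂, ω₃, ω₅ }, { ω₁, ω₂, ω₃, ω₄ }, { ω₁, ω₂, ω₃, ω₅ }, { ω₂, ω₃, ω₄, ω₅ }, S }.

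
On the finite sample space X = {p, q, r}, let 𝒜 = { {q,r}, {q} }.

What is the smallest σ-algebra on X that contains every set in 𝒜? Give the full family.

Start: 𝒜 ∪ {∅, X} = { {}, {q}, {q,r}, X }.
Round 1 adds 2:
  {p}  = complement {q,r}
  {p,r}  = complement {q}
  (now 6)
Round 2: 1 new —
  {p,q}  = {q} ∪ {p}
  (now 7)
Round 3 (1 new):
  {r}  = complement {p,q}
  (now 8)
Round 4: no new sets; the family is a σ-algebra.

σ(𝒜) = { {}, {p}, {q}, {r}, {p,q}, {p,r}, {q,r}, X }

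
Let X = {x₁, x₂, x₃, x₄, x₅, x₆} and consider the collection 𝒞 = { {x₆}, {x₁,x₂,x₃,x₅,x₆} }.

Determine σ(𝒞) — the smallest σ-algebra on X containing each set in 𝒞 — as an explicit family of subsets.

σ(𝒞) (8 sets): { {}, {x₄}, {x₆}, {x₄,x₆}, {x₁,x₂,x₃,x₅}, {x₁,x₂,x₃,x₄,x₅}, {x₁,x₂,x₃,x₅,x₆}, X }

Derivation:
Initial family (4 sets): { {}, {x₆}, {x₁,x₂,x₃,x₅,x₆}, X }.
Pass 1 adds 2:
  {x₄}  = X∖{x₁,x₂,x₃,x₅,x₆}
  {x₁,x₂,x₃,x₄,x₅}  = X∖{x₆}
  [6 total]
Pass 2 (1 new):
  {x₄,x₆}  = {x₄} ∪ {x₆}
  [7 total]
Pass 3 adds 1:
  {x₁,x₂,x₃,x₅}  = X∖{x₄,x₆}
  [8 total]
Pass 4: no new sets; the family is a σ-algebra.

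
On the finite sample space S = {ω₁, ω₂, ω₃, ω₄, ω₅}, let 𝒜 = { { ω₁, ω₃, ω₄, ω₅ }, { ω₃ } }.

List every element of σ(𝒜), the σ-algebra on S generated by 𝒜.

Initial family (4 sets): { ∅, { ω₃ }, { ω₁, ω₃, ω₄, ω₅ }, S }.
Step 1 adds 2:
  { ω₂ }  = S∖{ ω₁, ω₃, ω₄, ω₅ }
  { ω₁, ω₂, ω₄, ω₅ }  = S∖{ ω₃ }
  [6 total]
Step 2 (1 new):
  { ω₂, ω₃ }  = { ω₃ } ∪ { ω₂ }
  [7 total]
Step 3: +1 →
  { ω₁, ω₄, ω₅ }  = S∖{ ω₂, ω₃ }
  [8 total]
Step 4: closed — nothing new.

σ(𝒜) = { ∅, { ω₂ }, { ω₃ }, { ω₂, ω₃ }, { ω₁, ω₄, ω₅ }, { ω₁, ω₂, ω₄, ω₅ }, { ω₁, ω₃, ω₄, ω₅ }, S }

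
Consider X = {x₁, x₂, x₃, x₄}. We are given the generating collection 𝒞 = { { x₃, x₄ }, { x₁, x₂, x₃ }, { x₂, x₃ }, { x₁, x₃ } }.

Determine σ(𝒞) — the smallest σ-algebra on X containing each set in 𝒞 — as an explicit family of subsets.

Answer: σ(𝒞) = { {}, { x₁ }, { x₂ }, { x₃ }, { x₄ }, { x₁, x₂ }, { x₁, x₃ }, { x₁, x₄ }, { x₂, x₃ }, { x₂, x₄ }, { x₃, x₄ }, { x₁, x₂, x₃ }, { x₁, x₂, x₄ }, { x₁, x₃, x₄ }, { x₂, x₃, x₄ }, X }

Check:
Seed the family with 𝒞 together with ∅ and X: { {}, { x₁, x₃ }, { x₂, x₃ }, { x₃, x₄ }, { x₁, x₂, x₃ }, X }.
Step 1. New:
  { x₄ }  = X∖{ x₁, x₂, x₃ }
  { x₁, x₂ }  = X∖{ x₃, x₄ }
  { x₁, x₄ }  = X∖{ x₂, x₃ }
  { x₂, x₄ }  = X∖{ x₁, x₃ }
  { x₁, x₃, x₄ }  = { x₃, x₄ } ∪ { x₁, x₃ }
  { x₂, x₃, x₄ }  = { x₃, x₄ } ∪ { x₂, x₃ }
  (now 12)
Step 2. New:
  { x₁ }  = X∖{ x₂, x₃, x₄ }
  { x₂ }  = X∖{ x₁, x₃, x₄ }
  { x₁, x₂, x₄ }  = { x₁, x₂ } ∪ { x₁, x₄ }
  (now 15)
Step 3 adds 1:
  { x₃ }  = X∖{ x₁, x₂, x₄ }
  (now 16)
Step 4: already closed under ᶜ and ∪.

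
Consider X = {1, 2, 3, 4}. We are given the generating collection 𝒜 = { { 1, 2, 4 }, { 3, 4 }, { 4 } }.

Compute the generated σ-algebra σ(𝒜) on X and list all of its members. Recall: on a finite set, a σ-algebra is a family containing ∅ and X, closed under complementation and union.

Initial family (5 sets): { {  }, { 4 }, { 3, 4 }, { 1, 2, 4 }, X }.
Pass 1 adds 3:
  { 3 }  = complement { 1, 2, 4 }
  { 1, 2 }  = complement { 3, 4 }
  { 1, 2, 3 }  = complement { 4 }
  (now 8)
Pass 2: stable.

Therefore σ(𝒜) = { {  }, { 3 }, { 4 }, { 1, 2 }, { 3, 4 }, { 1, 2, 3 }, { 1, 2, 4 }, X } (|σ(𝒜)| = 8).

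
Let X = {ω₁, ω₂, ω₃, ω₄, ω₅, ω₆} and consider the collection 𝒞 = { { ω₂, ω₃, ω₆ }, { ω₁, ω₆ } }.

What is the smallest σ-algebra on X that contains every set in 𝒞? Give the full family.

σ(𝒞) (16 sets): { {}, { ω₁ }, { ω₆ }, { ω₁, ω₆ }, { ω₂, ω₃ }, { ω₄, ω₅ }, { ω₁, ω₂, ω₃ }, { ω₁, ω₄, ω₅ }, { ω₂, ω₃, ω₆ }, { ω₄, ω₅, ω₆ }, { ω₁, ω₂, ω₃, ω₆ }, { ω₁, ω₄, ω₅, ω₆ }, { ω₂, ω₃, ω₄, ω₅ }, { ω₁, ω₂, ω₃, ω₄, ω₅ }, { ω₂, ω₃, ω₄, ω₅, ω₆ }, X }

Working:
Start: 𝒞 ∪ {∅, X} = { {}, { ω₁, ω₆ }, { ω₂, ω₃, ω₆ }, X }.
Pass 1 adds 3:
  { ω₁, ω₄, ω₅ }  = { ω₂, ω₃, ω₆ }ᶜ
  { ω₁, ω₂, ω₃, ω₆ }  = { ω₂, ω₃, ω₆ } ∪ { ω₁, ω₆ }
  { ω₂, ω₃, ω₄, ω₅ }  = { ω₁, ω₆ }ᶜ
  (now 7)
Pass 2 adds 4:
  { ω₄, ω₅ }  = { ω₁, ω₂, ω₃, ω₆ }ᶜ
  { ω₁, ω₄, ω₅, ω₆ }  = { ω₁, ω₄, ω₅ } ∪ { ω₁, ω₆ }
  { ω₁, ω₂, ω₃, ω₄, ω₅ }  = { ω₁, ω₄, ω₅ } ∪ { ω₂, ω₃, ω₄, ω₅ }
  { ω₂, ω₃, ω₄, ω₅, ω₆ }  = { ω₂, ω₃, ω₆ } ∪ { ω₂, ω₃, ω₄, ω₅ }
  (now 11)
Pass 3: 3 new —
  { ω₁ }  = { ω₂, ω₃, ω₄, ω₅, ω₆ }ᶜ
  { ω₆ }  = { ω₁, ω₂, ω₃, ω₄, ω₅ }ᶜ
  { ω₂, ω₃ }  = { ω₁, ω₄, ω₅, ω₆ }ᶜ
  (now 14)
Pass 4: 2 new —
  { ω₁, ω₂, ω₃ }  = { ω₂, ω₃ } ∪ { ω₁ }
  { ω₄, ω₅, ω₆ }  = { ω₄, ω₅ } ∪ { ω₆ }
  (now 16)
Pass 5: closed — nothing new.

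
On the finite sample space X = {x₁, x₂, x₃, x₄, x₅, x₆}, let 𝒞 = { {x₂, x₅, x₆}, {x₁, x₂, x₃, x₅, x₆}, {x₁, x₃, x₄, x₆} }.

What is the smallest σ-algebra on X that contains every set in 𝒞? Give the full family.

|σ(𝒞)| = 16.  σ(𝒞) = { {}, {x₄}, {x₆}, {x₁, x₃}, {x₂, x₅}, {x₄, x₆}, {x₁, x₃, x₄}, {x₁, x₃, x₆}, {x₂, x₄, x₅}, {x₂, x₅, x₆}, {x₁, x₂, x₃, x₅}, {x₁, x₃, x₄, x₆}, {x₂, x₄, x₅, x₆}, {x₁, x₂, x₃, x₄, x₅}, {x₁, x₂, x₃, x₅, x₆}, X }

Trace:
Begin from { {}, {x₂, x₅, x₆}, {x₁, x₃, x₄, x₆}, {x₁, x₂, x₃, x₅, x₆}, X } (that is, 𝒞 plus ∅ and X).
Step 1: +3 →
  {x₄}  = {x₁, x₂, x₃, x₅, x₆}ᶜ
  {x₂, x₅}  = {x₁, x₃, x₄, x₆}ᶜ
  {x₁, x₃, x₄}  = {x₂, x₅, x₆}ᶜ
  [8 total]
Step 2. New:
  {x₂, x₄, x₅}  = {x₄} ∪ {x₂, x₅}
  {x₂, x₄, x₅, x₆}  = {x₄} ∪ {x₂, x₅, x₆}
  {x₁, x₂, x₃, x₄, x₅}  = {x₂, x₅} ∪ {x₁, x₃, x₄}
  [11 total]
Step 3 (3 new):
  {x₆}  = {x₁, x₂, x₃, x₄, x₅}ᶜ
  {x₁, x₃}  = {x₂, x₄, x₅, x₆}ᶜ
  {x₁, x₃, x₆}  = {x₂, x₄, x₅}ᶜ
  [14 total]
Step 4. New:
  {x₄, x₆}  = {x₄} ∪ {x₆}
  {x₁, x₂, x₃, x₅}  = {x₂, x₅} ∪ {x₁, x₃}
  [16 total]
Step 5 adds nothing — fixpoint reached.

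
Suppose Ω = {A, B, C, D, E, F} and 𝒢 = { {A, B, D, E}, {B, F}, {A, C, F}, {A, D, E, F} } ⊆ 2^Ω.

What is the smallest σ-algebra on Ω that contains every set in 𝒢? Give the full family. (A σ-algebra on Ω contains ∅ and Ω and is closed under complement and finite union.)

Begin from { ∅, {B, F}, {A, C, F}, {A, B, D, E}, {A, D, E, F}, Ω } (that is, 𝒢 plus ∅ and Ω).
Round 1 (7 new):
  {B, C}  = ᶜ of {A, D, E, F}
  {C, F}  = ᶜ of {A, B, D, E}
  {B, D, E}  = ᶜ of {A, C, F}
  {A, B, C, F}  = {A, C, F} ∪ {B, F}
  {A, C, D, E}  = ᶜ of {B, F}
  {A, B, D, E, F}  = {A, D, E, F} ∪ {B, F}
  {A, C, D, E, F}  = {A, C, F} ∪ {A, D, E, F}
  |family| = 13
Round 2. New:
  {B}  = ᶜ of {A, C, D, E, F}
  {C}  = ᶜ of {A, B, D, E, F}
  {D, E}  = ᶜ of {A, B, C, F}
  {B, C, F}  = {B, F} ∪ {B, C}
  {B, C, D, E}  = {B, C} ∪ {B, D, E}
  {B, D, E, F}  = {B, F} ∪ {B, D, E}
  {A, B, C, D, E}  = {A, B, D, E} ∪ {B, C}
  {B, C, D, E, F}  = {C, F} ∪ {B, D, E}
  |family| = 21
Round 3: 7 new —
  {A}  = ᶜ of {B, C, D, E, F}
  {F}  = ᶜ of {A, B, C, D, E}
  {A, C}  = ᶜ of {B, D, E, F}
  {A, F}  = ᶜ of {B, C, D, E}
  {A, D, E}  = ᶜ of {B, C, F}
  {C, D, E}  = {D, E} ∪ {C}
  {C, D, E, F}  = {D, E} ∪ {C, F}
  |family| = 28
Round 4 (4 new):
  {A, B}  = ᶜ of {C, D, E, F}
  {A, B, C}  = {B} ∪ {A, C}
  {A, B, F}  = ᶜ of {C, D, E}
  {D, E, F}  = {F} ∪ {D, E}
  |family| = 32
Round 5: already closed under ᶜ and ∪.

Hence σ(𝒢) has 32 members: { ∅, {A}, {B}, {C}, {F}, {A, B}, {A, C}, {A, F}, {B, C}, {B, F}, {C, F}, {D, E}, {A, B, C}, {A, B, F}, {A, C, F}, {A, D, E}, {B, C, F}, {B, D, E}, {C, D, E}, {D, E, F}, {A, B, C, F}, {A, B, D, E}, {A, C, D, E}, {A, D, E, F}, {B, C, D, E}, {B, D, E, F}, {C, D, E, F}, {A, B, C, D, E}, {A, B, D, E, F}, {A, C, D, E, F}, {B, C, D, E, F}, Ω }.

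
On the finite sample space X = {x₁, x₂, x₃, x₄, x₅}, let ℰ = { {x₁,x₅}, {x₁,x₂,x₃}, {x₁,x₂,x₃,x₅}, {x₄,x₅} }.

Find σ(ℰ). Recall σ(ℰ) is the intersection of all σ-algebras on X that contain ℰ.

Begin from { ∅, {x₁,x₅}, {x₄,x₅}, {x₁,x₂,x₃}, {x₁,x₂,x₃,x₅}, X } (that is, ℰ plus ∅ and X).
Round 1 adds 3:
  {x₄}  = {x₁,x₂,x₃,x₅}ᶜ
  {x₁,x₄,x₅}  = {x₄,x₅} ∪ {x₁,x₅}
  {x₂,x₃,x₄}  = {x₁,x₅}ᶜ
  |family| = 9
Round 2 (3 new):
  {x₂,x₃}  = {x₁,x₄,x₅}ᶜ
  {x₁,x₂,x₃,x₄}  = {x₁,x₂,x₃} ∪ {x₂,x₃,x₄}
  {x₂,x₃,x₄,x₅}  = {x₂,x₃,x₄} ∪ {x₄,x₅}
  |family| = 12
Round 3: 2 new —
  {x₁}  = {x₂,x₃,x₄,x₅}ᶜ
  {x₅}  = {x₁,x₂,x₃,x₄}ᶜ
  |family| = 14
Round 4 (2 new):
  {x₁,x₄}  = {x₄} ∪ {x₁}
  {x₂,x₃,x₅}  = {x₂,x₃} ∪ {x₅}
  |family| = 16
Round 5: no new sets; the family is a σ-algebra.

Hence σ(ℰ) has 16 members: { ∅, {x₁}, {x₄}, {x₅}, {x₁,x₄}, {x₁,x₅}, {x₂,x₃}, {x₄,x₅}, {x₁,x₂,x₃}, {x₁,x₄,x₅}, {x₂,x₃,x₄}, {x₂,x₃,x₅}, {x₁,x₂,x₃,x₄}, {x₁,x₂,x₃,x₅}, {x₂,x₃,x₄,x₅}, X }.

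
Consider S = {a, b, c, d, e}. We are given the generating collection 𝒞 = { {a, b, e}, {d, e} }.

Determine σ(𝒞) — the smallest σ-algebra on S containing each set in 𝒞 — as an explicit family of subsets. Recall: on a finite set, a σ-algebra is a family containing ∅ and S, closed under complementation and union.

Answer: σ(𝒞) = { {}, {c}, {d}, {e}, {a, b}, {c, d}, {c, e}, {d, e}, {a, b, c}, {a, b, d}, {a, b, e}, {c, d, e}, {a, b, c, d}, {a, b, c, e}, {a, b, d, e}, S }

Trace:
Start: 𝒞 ∪ {∅, S} = { {}, {d, e}, {a, b, e}, S }.
Round 1: 3 new —
  {c, d}  = S∖{a, b, e}
  {a, b, c}  = S∖{d, e}
  {a, b, d, e}  = {a, b, e} ∪ {d, e}
  |family| = 7
Round 2: +4 →
  {c}  = S∖{a, b, d, e}
  {c, d, e}  = {d, e} ∪ {c, d}
  {a, b, c, d}  = {c, d} ∪ {a, b, c}
  {a, b, c, e}  = {a, b, e} ∪ {a, b, c}
  |family| = 11
Round 3: 3 new —
  {d}  = S∖{a, b, c, e}
  {e}  = S∖{a, b, c, d}
  {a, b}  = S∖{c, d, e}
  |family| = 14
Round 4 (2 new):
  {c, e}  = {c} ∪ {e}
  {a, b, d}  = {a, b} ∪ {d}
  |family| = 16
Round 5 adds nothing — fixpoint reached.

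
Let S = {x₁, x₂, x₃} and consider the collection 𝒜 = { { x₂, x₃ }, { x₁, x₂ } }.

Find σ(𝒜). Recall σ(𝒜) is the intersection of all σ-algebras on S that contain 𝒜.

σ(𝒜) (8 sets): { {  }, { x₁ }, { x₂ }, { x₃ }, { x₁, x₂ }, { x₁, x₃ }, { x₂, x₃ }, S }

Derivation:
Seed the family with 𝒜 together with ∅ and S: { {  }, { x₁, x₂ }, { x₂, x₃ }, S }.
Step 1 (2 new):
  { x₁ }  = { x₂, x₃ }ᶜ
  { x₃ }  = { x₁, x₂ }ᶜ
  (now 6)
Step 2: +1 →
  { x₁, x₃ }  = { x₃ } ∪ { x₁ }
  (now 7)
Step 3 adds 1:
  { x₂ }  = { x₁, x₃ }ᶜ
  (now 8)
After Step 4 the family is unchanged; done.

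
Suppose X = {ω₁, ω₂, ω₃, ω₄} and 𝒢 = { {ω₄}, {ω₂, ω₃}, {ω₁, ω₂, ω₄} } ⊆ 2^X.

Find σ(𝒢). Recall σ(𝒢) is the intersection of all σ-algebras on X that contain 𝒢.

Start: 𝒢 ∪ {∅, X} = { {}, {ω₄}, {ω₂, ω₃}, {ω₁, ω₂, ω₄}, X }.
Iteration 1: 4 new —
  {ω₃}  = {ω₁, ω₂, ω₄}ᶜ
  {ω₁, ω₄}  = {ω₂, ω₃}ᶜ
  {ω₁, ω₂, ω₃}  = {ω₄}ᶜ
  {ω₂, ω₃, ω₄}  = {ω₂, ω₃} ∪ {ω₄}
  |family| = 9
Iteration 2: 3 new —
  {ω₁}  = {ω₂, ω₃, ω₄}ᶜ
  {ω₃, ω₄}  = {ω₃} ∪ {ω₄}
  {ω₁, ω₃, ω₄}  = {ω₃} ∪ {ω₁, ω₄}
  |family| = 12
Iteration 3: 3 new —
  {ω₂}  = {ω₁, ω₃, ω₄}ᶜ
  {ω₁, ω₂}  = {ω₃, ω₄}ᶜ
  {ω₁, ω₃}  = {ω₃} ∪ {ω₁}
  |family| = 15
Iteration 4: +1 →
  {ω₂, ω₄}  = {ω₁, ω₃}ᶜ
  |family| = 16
Iteration 5: already closed under ᶜ and ∪.

|σ(𝒢)| = 16.  σ(𝒢) = { {}, {ω₁}, {ω₂}, {ω₃}, {ω₄}, {ω₁, ω₂}, {ω₁, ω₃}, {ω₁, ω₄}, {ω₂, ω₃}, {ω₂, ω₄}, {ω₃, ω₄}, {ω₁, ω₂, ω₃}, {ω₁, ω₂, ω₄}, {ω₁, ω₃, ω₄}, {ω₂, ω₃, ω₄}, X }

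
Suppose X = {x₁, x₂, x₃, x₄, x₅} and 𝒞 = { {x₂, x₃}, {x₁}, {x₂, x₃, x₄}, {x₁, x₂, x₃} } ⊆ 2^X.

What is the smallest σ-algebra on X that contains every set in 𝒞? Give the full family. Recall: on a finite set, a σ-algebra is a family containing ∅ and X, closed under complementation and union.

Start: 𝒞 ∪ {∅, X} = { ∅, {x₁}, {x₂, x₃}, {x₁, x₂, x₃}, {x₂, x₃, x₄}, X }.
Pass 1: 5 new —
  {x₁, x₅}  = {x₂, x₃, x₄}ᶜ
  {x₄, x₅}  = {x₁, x₂, x₃}ᶜ
  {x₁, x₄, x₅}  = {x₂, x₃}ᶜ
  {x₁, x₂, x₃, x₄}  = {x₂, x₃, x₄} ∪ {x₁, x₂, x₃}
  {x₂, x₃, x₄, x₅}  = {x₁}ᶜ
  — 11 sets.
Pass 2 (2 new):
  {x₅}  = {x₁, x₂, x₃, x₄}ᶜ
  {x₁, x₂, x₃, x₅}  = {x₁, x₂, x₃} ∪ {x₁, x₅}
  — 13 sets.
Pass 3: +2 →
  {x₄}  = {x₁, x₂, x₃, x₅}ᶜ
  {x₂, x₃, x₅}  = {x₂, x₃} ∪ {x₅}
  — 15 sets.
Pass 4. New:
  {x₁, x₄}  = {x₂, x₃, x₅}ᶜ
  — 16 sets.
Pass 5: already closed under ᶜ and ∪.

|σ(𝒞)| = 16.  σ(𝒞) = { ∅, {x₁}, {x₄}, {x₅}, {x₁, x₄}, {x₁, x₅}, {x₂, x₃}, {x₄, x₅}, {x₁, x₂, x₃}, {x₁, x₄, x₅}, {x₂, x₃, x₄}, {x₂, x₃, x₅}, {x₁, x₂, x₃, x₄}, {x₁, x₂, x₃, x₅}, {x₂, x₃, x₄, x₅}, X }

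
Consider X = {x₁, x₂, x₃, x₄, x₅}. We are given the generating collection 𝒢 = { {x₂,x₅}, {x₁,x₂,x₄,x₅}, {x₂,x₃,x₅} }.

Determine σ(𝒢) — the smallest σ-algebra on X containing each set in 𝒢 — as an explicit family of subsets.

σ(𝒢) = { {}, {x₃}, {x₁,x₄}, {x₂,x₅}, {x₁,x₃,x₄}, {x₂,x₃,x₅}, {x₁,x₂,x₄,x₅}, X }

Check:
Start: 𝒢 ∪ {∅, X} = { {}, {x₂,x₅}, {x₂,x₃,x₅}, {x₁,x₂,x₄,x₅}, X }.
Iteration 1: 3 new —
  {x₃}  = {x₁,x₂,x₄,x₅}ᶜ
  {x₁,x₄}  = {x₂,x₃,x₅}ᶜ
  {x₁,x₃,x₄}  = {x₂,x₅}ᶜ
Iteration 2: closed — nothing new.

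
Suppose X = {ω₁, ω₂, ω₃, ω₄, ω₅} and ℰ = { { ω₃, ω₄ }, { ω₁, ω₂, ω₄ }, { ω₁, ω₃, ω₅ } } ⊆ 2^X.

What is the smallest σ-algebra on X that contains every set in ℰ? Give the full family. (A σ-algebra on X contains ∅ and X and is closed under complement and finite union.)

Begin from { {  }, { ω₃, ω₄ }, { ω₁, ω₂, ω₄ }, { ω₁, ω₃, ω₅ }, X } (that is, ℰ plus ∅ and X).
Step 1 adds 5:
  { ω₂, ω₄ }  = complement { ω₁, ω₃, ω₅ }
  { ω₃, ω₅ }  = complement { ω₁, ω₂, ω₄ }
  { ω₁, ω₂, ω₅ }  = complement { ω₃, ω₄ }
  { ω₁, ω₂, ω₃, ω₄ }  = { ω₃, ω₄ } ∪ { ω₁, ω₂, ω₄ }
  { ω₁, ω₃, ω₄, ω₅ }  = { ω₃, ω₄ } ∪ { ω₁, ω₃, ω₅ }
Step 2 adds 7:
  { ω₂ }  = complement { ω₁, ω₃, ω₄, ω₅ }
  { ω₅ }  = complement { ω₁, ω₂, ω₃, ω₄ }
  { ω₂, ω₃, ω₄ }  = { ω₃, ω₄ } ∪ { ω₂, ω₄ }
  { ω₃, ω₄, ω₅ }  = { ω₃, ω₄ } ∪ { ω₃, ω₅ }
  { ω₁, ω₂, ω₃, ω₅ }  = { ω₁, ω₃, ω₅ } ∪ { ω₁, ω₂, ω₅ }
  { ω₁, ω₂, ω₄, ω₅ }  = { ω₁, ω₂, ω₄ } ∪ { ω₁, ω₂, ω₅ }
  { ω₂, ω₃, ω₄, ω₅ }  = { ω₃, ω₅ } ∪ { ω₂, ω₄ }
Step 3: 8 new —
  { ω₁ }  = complement { ω₂, ω₃, ω₄, ω₅ }
  { ω₃ }  = complement { ω₁, ω₂, ω₄, ω₅ }
  { ω₄ }  = complement { ω₁, ω₂, ω₃, ω₅ }
  { ω₁, ω₂ }  = complement { ω₃, ω₄, ω₅ }
  { ω₁, ω₅ }  = complement { ω₂, ω₃, ω₄ }
  { ω₂, ω₅ }  = { ω₂ } ∪ { ω₅ }
  { ω₂, ω₃, ω₅ }  = { ω₃, ω₅ } ∪ { ω₂ }
  { ω₂, ω₄, ω₅ }  = { ω₂, ω₄ } ∪ { ω₅ }
Step 4 adds 7:
  { ω₁, ω₃ }  = complement { ω₂, ω₄, ω₅ }
  { ω₁, ω₄ }  = complement { ω₂, ω₃, ω₅ }
  { ω₂, ω₃ }  = { ω₂ } ∪ { ω₃ }
  { ω₄, ω₅ }  = { ω₅ } ∪ { ω₄ }
  { ω₁, ω₂, ω₃ }  = { ω₁, ω₂ } ∪ { ω₃ }
  { ω₁, ω₃, ω₄ }  = complement { ω₂, ω₅ }
  { ω₁, ω₄, ω₅ }  = { ω₁, ω₅ } ∪ { ω₄ }
Step 5: already closed under ᶜ and ∪.

Hence σ(ℰ) has 32 members: { {  }, { ω₁ }, { ω₂ }, { ω₃ }, { ω₄ }, { ω₅ }, { ω₁, ω₂ }, { ω₁, ω₃ }, { ω₁, ω₄ }, { ω₁, ω₅ }, { ω₂, ω₃ }, { ω₂, ω₄ }, { ω₂, ω₅ }, { ω₃, ω₄ }, { ω₃, ω₅ }, { ω₄, ω₅ }, { ω₁, ω₂, ω₃ }, { ω₁, ω₂, ω₄ }, { ω₁, ω₂, ω₅ }, { ω₁, ω₃, ω₄ }, { ω₁, ω₃, ω₅ }, { ω₁, ω₄, ω₅ }, { ω₂, ω₃, ω₄ }, { ω₂, ω₃, ω₅ }, { ω₂, ω₄, ω₅ }, { ω₃, ω₄, ω₅ }, { ω₁, ω₂, ω₃, ω₄ }, { ω₁, ω₂, ω₃, ω₅ }, { ω₁, ω₂, ω₄, ω₅ }, { ω₁, ω₃, ω₄, ω₅ }, { ω₂, ω₃, ω₄, ω₅ }, X }.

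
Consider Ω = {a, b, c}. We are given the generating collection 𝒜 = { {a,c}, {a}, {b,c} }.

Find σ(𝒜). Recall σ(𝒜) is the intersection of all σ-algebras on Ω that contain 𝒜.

|σ(𝒜)| = 8.  σ(𝒜) = { {}, {a}, {b}, {c}, {a,b}, {a,c}, {b,c}, Ω }

Derivation:
Take S₀ = 𝒜 ∪ {∅, Ω} = { {}, {a}, {a,c}, {b,c}, Ω }.
Round 1 (1 new):
  {b}  = {a,c}ᶜ
  (now 6)
Round 2 adds 1:
  {a,b}  = {b} ∪ {a}
  (now 7)
Round 3 adds 1:
  {c}  = {a,b}ᶜ
  (now 8)
Round 4: closed — nothing new.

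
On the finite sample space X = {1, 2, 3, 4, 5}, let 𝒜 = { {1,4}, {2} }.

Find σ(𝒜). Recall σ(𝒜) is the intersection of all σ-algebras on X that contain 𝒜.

σ(𝒜) (8 sets): { {}, {2}, {1,4}, {3,5}, {1,2,4}, {2,3,5}, {1,3,4,5}, X }

Working:
Seed the family with 𝒜 together with ∅ and X: { {}, {2}, {1,4}, X }.
Iteration 1 adds 3:
  {1,2,4}  = {2} ∪ {1,4}
  {2,3,5}  = complement {1,4}
  {1,3,4,5}  = complement {2}
  [7 total]
Iteration 2 (1 new):
  {3,5}  = complement {1,2,4}
  [8 total]
Iteration 3: already closed under ᶜ and ∪.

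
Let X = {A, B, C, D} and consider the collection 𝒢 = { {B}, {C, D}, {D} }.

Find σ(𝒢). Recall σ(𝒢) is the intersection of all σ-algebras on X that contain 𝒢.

|σ(𝒢)| = 16.  σ(𝒢) = { {}, {A}, {B}, {C}, {D}, {A, B}, {A, C}, {A, D}, {B, C}, {B, D}, {C, D}, {A, B, C}, {A, B, D}, {A, C, D}, {B, C, D}, X }

Working:
Seed the family with 𝒢 together with ∅ and X: { {}, {B}, {D}, {C, D}, X }.
Round 1: +5 →
  {A, B}  = ᶜ of {C, D}
  {B, D}  = {D} ∪ {B}
  {A, B, C}  = ᶜ of {D}
  {A, C, D}  = ᶜ of {B}
  {B, C, D}  = {C, D} ∪ {B}
Round 2. New:
  {A}  = ᶜ of {B, C, D}
  {A, C}  = ᶜ of {B, D}
  {A, B, D}  = {A, B} ∪ {D}
Round 3 (2 new):
  {C}  = ᶜ of {A, B, D}
  {A, D}  = {D} ∪ {A}
Round 4 adds 1:
  {B, C}  = ᶜ of {A, D}
Round 5 adds nothing — fixpoint reached.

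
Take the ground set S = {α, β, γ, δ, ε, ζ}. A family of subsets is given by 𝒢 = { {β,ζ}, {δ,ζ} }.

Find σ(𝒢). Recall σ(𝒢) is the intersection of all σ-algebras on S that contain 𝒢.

Start: 𝒢 ∪ {∅, S} = { {}, {β,ζ}, {δ,ζ}, S }.
Pass 1: +3 →
  {β,δ,ζ}  = {β,ζ} ∪ {δ,ζ}
  {α,β,γ,ε}  = complement {δ,ζ}
  {α,γ,δ,ε}  = complement {β,ζ}
  |family| = 7
Pass 2 (4 new):
  {α,γ,ε}  = complement {β,δ,ζ}
  {α,β,γ,δ,ε}  = {α,γ,δ,ε} ∪ {α,β,γ,ε}
  {α,β,γ,ε,ζ}  = {β,ζ} ∪ {α,β,γ,ε}
  {α,γ,δ,ε,ζ}  = {α,γ,δ,ε} ∪ {δ,ζ}
  |family| = 11
Pass 3 (3 new):
  {β}  = complement {α,γ,δ,ε,ζ}
  {δ}  = complement {α,β,γ,ε,ζ}
  {ζ}  = complement {α,β,γ,δ,ε}
  |family| = 14
Pass 4. New:
  {β,δ}  = {δ} ∪ {β}
  {α,γ,ε,ζ}  = {α,γ,ε} ∪ {ζ}
  |family| = 16
Pass 5: no new sets; the family is a σ-algebra.

σ(𝒢) = { {}, {β}, {δ}, {ζ}, {β,δ}, {β,ζ}, {δ,ζ}, {α,γ,ε}, {β,δ,ζ}, {α,β,γ,ε}, {α,γ,δ,ε}, {α,γ,ε,ζ}, {α,β,γ,δ,ε}, {α,β,γ,ε,ζ}, {α,γ,δ,ε,ζ}, S }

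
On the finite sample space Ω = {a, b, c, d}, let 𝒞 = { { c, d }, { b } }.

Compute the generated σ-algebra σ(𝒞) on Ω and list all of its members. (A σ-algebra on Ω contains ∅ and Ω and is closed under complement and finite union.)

Answer: σ(𝒞) = { ∅, { a }, { b }, { a, b }, { c, d }, { a, c, d }, { b, c, d }, Ω }

Trace:
Begin from { ∅, { b }, { c, d }, Ω } (that is, 𝒞 plus ∅ and Ω).
Round 1 (3 new):
  { a, b }  = { c, d }ᶜ
  { a, c, d }  = { b }ᶜ
  { b, c, d }  = { b } ∪ { c, d }
  (now 7)
Round 2. New:
  { a }  = { b, c, d }ᶜ
  (now 8)
Round 3 adds nothing — fixpoint reached.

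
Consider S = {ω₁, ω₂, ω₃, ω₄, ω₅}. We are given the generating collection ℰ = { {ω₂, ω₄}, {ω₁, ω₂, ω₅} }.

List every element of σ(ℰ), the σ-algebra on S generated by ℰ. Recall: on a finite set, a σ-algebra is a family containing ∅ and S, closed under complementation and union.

Initial family (4 sets): { ∅, {ω₂, ω₄}, {ω₁, ω₂, ω₅}, S }.
Round 1. New:
  {ω₃, ω₄}  = ᶜ of {ω₁, ω₂, ω₅}
  {ω₁, ω₃, ω₅}  = ᶜ of {ω₂, ω₄}
  {ω₁, ω₂, ω₄, ω₅}  = {ω₁, ω₂, ω₅} ∪ {ω₂, ω₄}
  [7 total]
Round 2. New:
  {ω₃}  = ᶜ of {ω₁, ω₂, ω₄, ω₅}
  {ω₂, ω₃, ω₄}  = {ω₃, ω₄} ∪ {ω₂, ω₄}
  {ω₁, ω₂, ω₃, ω₅}  = {ω₁, ω₂, ω₅} ∪ {ω₁, ω₃, ω₅}
  {ω₁, ω₃, ω₄, ω₅}  = {ω₃, ω₄} ∪ {ω₁, ω₃, ω₅}
  [11 total]
Round 3 (3 new):
  {ω₂}  = ᶜ of {ω₁, ω₃, ω₄, ω₅}
  {ω₄}  = ᶜ of {ω₁, ω₂, ω₃, ω₅}
  {ω₁, ω₅}  = ᶜ of {ω₂, ω₃, ω₄}
  [14 total]
Round 4. New:
  {ω₂, ω₃}  = {ω₃} ∪ {ω₂}
  {ω₁, ω₄, ω₅}  = {ω₁, ω₅} ∪ {ω₄}
  [16 total]
Round 5: closed — nothing new.

Therefore σ(ℰ) = { ∅, {ω₂}, {ω₃}, {ω₄}, {ω₁, ω₅}, {ω₂, ω₃}, {ω₂, ω₄}, {ω₃, ω₄}, {ω₁, ω₂, ω₅}, {ω₁, ω₃, ω₅}, {ω₁, ω₄, ω₅}, {ω₂, ω₃, ω₄}, {ω₁, ω₂, ω₃, ω₅}, {ω₁, ω₂, ω₄, ω₅}, {ω₁, ω₃, ω₄, ω₅}, S } (|σ(ℰ)| = 16).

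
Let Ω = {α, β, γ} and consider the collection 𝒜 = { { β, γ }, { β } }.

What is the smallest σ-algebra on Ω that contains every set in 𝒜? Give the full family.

Answer: σ(𝒜) = { ∅, { α }, { β }, { γ }, { α, β }, { α, γ }, { β, γ }, Ω }

Check:
Take S₀ = 𝒜 ∪ {∅, Ω} = { ∅, { β }, { β, γ }, Ω }.
Round 1: 2 new —
  { α }  = Ω∖{ β, γ }
  { α, γ }  = Ω∖{ β }
Round 2: 1 new —
  { α, β }  = { β } ∪ { α }
Round 3: +1 →
  { γ }  = Ω∖{ α, β }
Round 4: no new sets; the family is a σ-algebra.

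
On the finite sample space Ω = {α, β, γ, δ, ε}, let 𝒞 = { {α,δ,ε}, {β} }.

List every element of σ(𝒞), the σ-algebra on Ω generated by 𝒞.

Start: 𝒞 ∪ {∅, Ω} = { {}, {β}, {α,δ,ε}, Ω }.
Iteration 1: 3 new —
  {β,γ}  = {α,δ,ε}ᶜ
  {α,β,δ,ε}  = {β} ∪ {α,δ,ε}
  {α,γ,δ,ε}  = {β}ᶜ
  (now 7)
Iteration 2. New:
  {γ}  = {α,β,δ,ε}ᶜ
  (now 8)
Iteration 3: no new sets; the family is a σ-algebra.

σ(𝒞) = { {}, {β}, {γ}, {β,γ}, {α,δ,ε}, {α,β,δ,ε}, {α,γ,δ,ε}, Ω }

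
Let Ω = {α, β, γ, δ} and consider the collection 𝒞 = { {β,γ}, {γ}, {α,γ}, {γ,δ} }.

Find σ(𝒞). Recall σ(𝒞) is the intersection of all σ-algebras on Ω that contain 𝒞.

Initial family (6 sets): { {}, {γ}, {α,γ}, {β,γ}, {γ,δ}, Ω }.
Round 1 (7 new):
  {α,β}  = Ω∖{γ,δ}
  {α,δ}  = Ω∖{β,γ}
  {β,δ}  = Ω∖{α,γ}
  {α,β,γ}  = {β,γ} ∪ {α,γ}
  {α,β,δ}  = Ω∖{γ}
  {α,γ,δ}  = {γ,δ} ∪ {α,γ}
  {β,γ,δ}  = {γ,δ} ∪ {β,γ}
  [13 total]
Round 2 (3 new):
  {α}  = Ω∖{β,γ,δ}
  {β}  = Ω∖{α,γ,δ}
  {δ}  = Ω∖{α,β,γ}
  [16 total]
Round 3: no new sets; the family is a σ-algebra.

|σ(𝒞)| = 16.  σ(𝒞) = { {}, {α}, {β}, {γ}, {δ}, {α,β}, {α,γ}, {α,δ}, {β,γ}, {β,δ}, {γ,δ}, {α,β,γ}, {α,β,δ}, {α,γ,δ}, {β,γ,δ}, Ω }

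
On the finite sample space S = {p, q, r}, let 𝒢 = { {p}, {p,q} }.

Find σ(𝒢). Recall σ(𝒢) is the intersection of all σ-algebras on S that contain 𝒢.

σ(𝒢) (8 sets): { {}, {p}, {q}, {r}, {p,q}, {p,r}, {q,r}, S }

Trace:
Begin from { {}, {p}, {p,q}, S } (that is, 𝒢 plus ∅ and S).
Round 1 adds 2:
  {r}  = complement {p,q}
  {q,r}  = complement {p}
  (now 6)
Round 2: +1 →
  {p,r}  = {r} ∪ {p}
  (now 7)
Round 3 (1 new):
  {q}  = complement {p,r}
  (now 8)
Round 4: stable.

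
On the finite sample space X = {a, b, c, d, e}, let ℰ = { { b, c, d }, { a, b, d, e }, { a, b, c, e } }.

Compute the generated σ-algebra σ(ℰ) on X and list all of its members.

Take S₀ = ℰ ∪ {∅, X} = { ∅, { b, c, d }, { a, b, c, e }, { a, b, d, e }, X }.
Pass 1: 3 new —
  { c }  = { a, b, d, e }ᶜ
  { d }  = { a, b, c, e }ᶜ
  { a, e }  = { b, c, d }ᶜ
  (now 8)
Pass 2 adds 3:
  { c, d }  = { c } ∪ { d }
  { a, c, e }  = { c } ∪ { a, e }
  { a, d, e }  = { d } ∪ { a, e }
  (now 11)
Pass 3 adds 4:
  { b, c }  = { a, d, e }ᶜ
  { b, d }  = { a, c, e }ᶜ
  { a, b, e }  = { c, d }ᶜ
  { a, c, d, e }  = { a, d, e } ∪ { c }
  (now 15)
Pass 4. New:
  { b }  = { a, c, d, e }ᶜ
  (now 16)
Pass 5: no new sets; the family is a σ-algebra.

Therefore σ(ℰ) = { ∅, { b }, { c }, { d }, { a, e }, { b, c }, { b, d }, { c, d }, { a, b, e }, { a, c, e }, { a, d, e }, { b, c, d }, { a, b, c, e }, { a, b, d, e }, { a, c, d, e }, X } (|σ(ℰ)| = 16).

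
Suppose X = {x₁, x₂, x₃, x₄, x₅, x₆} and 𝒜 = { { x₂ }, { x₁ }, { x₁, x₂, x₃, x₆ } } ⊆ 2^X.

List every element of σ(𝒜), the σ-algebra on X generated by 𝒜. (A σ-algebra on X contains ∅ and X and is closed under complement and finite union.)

σ(𝒜) (16 sets): { {}, { x₁ }, { x₂ }, { x₁, x₂ }, { x₃, x₆ }, { x₄, x₅ }, { x₁, x₃, x₆ }, { x₁, x₄, x₅ }, { x₂, x₃, x₆ }, { x₂, x₄, x₅ }, { x₁, x₂, x₃, x₆ }, { x₁, x₂, x₄, x₅ }, { x₃, x₄, x₅, x₆ }, { x₁, x₃, x₄, x₅, x₆ }, { x₂, x₃, x₄, x₅, x₆ }, X }

Working:
Take S₀ = 𝒜 ∪ {∅, X} = { {}, { x₁ }, { x₂ }, { x₁, x₂, x₃, x₆ }, X }.
Round 1: 4 new —
  { x₁, x₂ }  = { x₂ } ∪ { x₁ }
  { x₄, x₅ }  = { x₁, x₂, x₃, x₆ }ᶜ
  { x₁, x₃, x₄, x₅, x₆ }  = { x₂ }ᶜ
  { x₂, x₃, x₄, x₅, x₆ }  = { x₁ }ᶜ
Round 2: 4 new —
  { x₁, x₄, x₅ }  = { x₄, x₅ } ∪ { x₁ }
  { x₂, x₄, x₅ }  = { x₂ } ∪ { x₄, x₅ }
  { x₁, x₂, x₄, x₅ }  = { x₁, x₂ } ∪ { x₄, x₅ }
  { x₃, x₄, x₅, x₆ }  = { x₁, x₂ }ᶜ
Round 3 (3 new):
  { x₃, x₆ }  = { x₁, x₂, x₄, x₅ }ᶜ
  { x₁, x₃, x₆ }  = { x₂, x₄, x₅ }ᶜ
  { x₂, x₃, x₆ }  = { x₁, x₄, x₅ }ᶜ
Round 4 adds nothing — fixpoint reached.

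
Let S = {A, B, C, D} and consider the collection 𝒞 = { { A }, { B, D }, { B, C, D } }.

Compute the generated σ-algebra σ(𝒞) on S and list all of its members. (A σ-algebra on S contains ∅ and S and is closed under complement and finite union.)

Seed the family with 𝒞 together with ∅ and S: { ∅, { A }, { B, D }, { B, C, D }, S }.
Step 1: 2 new —
  { A, C }  = ᶜ of { B, D }
  { A, B, D }  = { B, D } ∪ { A }
  — 7 sets.
Step 2: +1 →
  { C }  = ᶜ of { A, B, D }
  — 8 sets.
Step 3: no new sets; the family is a σ-algebra.

σ(𝒞) = { ∅, { A }, { C }, { A, C }, { B, D }, { A, B, D }, { B, C, D }, S }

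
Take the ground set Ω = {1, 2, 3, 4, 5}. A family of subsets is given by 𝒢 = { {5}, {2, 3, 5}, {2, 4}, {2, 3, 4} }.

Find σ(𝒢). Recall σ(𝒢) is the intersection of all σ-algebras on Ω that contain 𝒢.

Seed the family with 𝒢 together with ∅ and Ω: { ∅, {5}, {2, 4}, {2, 3, 4}, {2, 3, 5}, Ω }.
Pass 1. New:
  {1, 4}  = complement {2, 3, 5}
  {1, 5}  = complement {2, 3, 4}
  {1, 3, 5}  = complement {2, 4}
  {2, 4, 5}  = {2, 4} ∪ {5}
  {1, 2, 3, 4}  = complement {5}
  {2, 3, 4, 5}  = {2, 3, 5} ∪ {2, 3, 4}
  [12 total]
Pass 2 adds 7:
  {1}  = complement {2, 3, 4, 5}
  {1, 3}  = complement {2, 4, 5}
  {1, 2, 4}  = {1, 4} ∪ {2, 4}
  {1, 4, 5}  = {5} ∪ {1, 4}
  {1, 2, 3, 5}  = {1, 3, 5} ∪ {2, 3, 5}
  {1, 2, 4, 5}  = {1, 4} ∪ {2, 4, 5}
  {1, 3, 4, 5}  = {1, 3, 5} ∪ {1, 4}
  [19 total]
Pass 3 adds 6:
  {2}  = complement {1, 3, 4, 5}
  {3}  = complement {1, 2, 4, 5}
  {4}  = complement {1, 2, 3, 5}
  {2, 3}  = complement {1, 4, 5}
  {3, 5}  = complement {1, 2, 4}
  {1, 3, 4}  = {1, 4} ∪ {1, 3}
  [25 total]
Pass 4: +7 →
  {1, 2}  = {2} ∪ {1}
  {2, 5}  = complement {1, 3, 4}
  {3, 4}  = {3} ∪ {4}
  {4, 5}  = {5} ∪ {4}
  {1, 2, 3}  = {2} ∪ {1, 3}
  {1, 2, 5}  = {2} ∪ {1, 5}
  {3, 4, 5}  = {4} ∪ {3, 5}
  [32 total]
Pass 5: stable.

|σ(𝒢)| = 32.  σ(𝒢) = { ∅, {1}, {2}, {3}, {4}, {5}, {1, 2}, {1, 3}, {1, 4}, {1, 5}, {2, 3}, {2, 4}, {2, 5}, {3, 4}, {3, 5}, {4, 5}, {1, 2, 3}, {1, 2, 4}, {1, 2, 5}, {1, 3, 4}, {1, 3, 5}, {1, 4, 5}, {2, 3, 4}, {2, 3, 5}, {2, 4, 5}, {3, 4, 5}, {1, 2, 3, 4}, {1, 2, 3, 5}, {1, 2, 4, 5}, {1, 3, 4, 5}, {2, 3, 4, 5}, Ω }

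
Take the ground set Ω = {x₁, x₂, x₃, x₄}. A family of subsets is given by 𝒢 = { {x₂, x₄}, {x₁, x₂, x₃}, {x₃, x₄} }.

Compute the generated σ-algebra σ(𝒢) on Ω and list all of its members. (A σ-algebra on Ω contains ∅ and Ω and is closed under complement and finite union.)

σ(𝒢) = { ∅, {x₁}, {x₂}, {x₃}, {x₄}, {x₁, x₂}, {x₁, x₃}, {x₁, x₄}, {x₂, x₃}, {x₂, x₄}, {x₃, x₄}, {x₁, x₂, x₃}, {x₁, x₂, x₄}, {x₁, x₃, x₄}, {x₂, x₃, x₄}, Ω }

Trace:
Seed the family with 𝒢 together with ∅ and Ω: { ∅, {x₂, x₄}, {x₃, x₄}, {x₁, x₂, x₃}, Ω }.
Iteration 1 (4 new):
  {x₄}  = Ω∖{x₁, x₂, x₃}
  {x₁, x₂}  = Ω∖{x₃, x₄}
  {x₁, x₃}  = Ω∖{x₂, x₄}
  {x₂, x₃, x₄}  = {x₃, x₄} ∪ {x₂, x₄}
  (now 9)
Iteration 2: 3 new —
  {x₁}  = Ω∖{x₂, x₃, x₄}
  {x₁, x₂, x₄}  = {x₁, x₂} ∪ {x₄}
  {x₁, x₃, x₄}  = {x₃, x₄} ∪ {x₁, x₃}
  (now 12)
Iteration 3 (3 new):
  {x₂}  = Ω∖{x₁, x₃, x₄}
  {x₃}  = Ω∖{x₁, x₂, x₄}
  {x₁, x₄}  = {x₄} ∪ {x₁}
  (now 15)
Iteration 4 (1 new):
  {x₂, x₃}  = Ω∖{x₁, x₄}
  (now 16)
Iteration 5 adds nothing — fixpoint reached.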